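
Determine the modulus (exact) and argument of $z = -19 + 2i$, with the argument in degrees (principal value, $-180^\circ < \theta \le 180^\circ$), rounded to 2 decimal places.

|z| = sqrt((-19)^2 + 2^2) = sqrt(365)
arg(z) = arctan(b/a) = arctan(2/-19) (quadrant-adjusted) = 173.99°


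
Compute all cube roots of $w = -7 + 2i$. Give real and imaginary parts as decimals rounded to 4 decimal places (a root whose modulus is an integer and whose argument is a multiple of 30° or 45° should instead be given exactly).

|w| = sqrt(53) ≈ 7.280110, arg(w) ≈ 164.054604°
Root modulus = sqrt(53)^(1/3) ≈ 1.938114
Root arguments: θ_k = (arg(w) + 360°k)/3 for k = 0, 1, ..., 2
Compute each root as (root modulus)(cos θ_k + i sin θ_k) using full-precision intermediates, then round to 4 decimal places.
Roots: 1.1204 + 1.5815i, -1.9298 + 0.1795i, 0.8094 - 1.7610i


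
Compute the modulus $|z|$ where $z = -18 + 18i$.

|z| = sqrt(a^2 + b^2) = sqrt((-18)^2 + 18^2) = sqrt(648) = sqrt(648)


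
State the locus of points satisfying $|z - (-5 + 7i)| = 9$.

|z - z0| = r describes a circle centered at z0 with radius r
Here z0 = -5 + 7i and r = 9
Locus: Circle centered at (-5, 7) with radius 9


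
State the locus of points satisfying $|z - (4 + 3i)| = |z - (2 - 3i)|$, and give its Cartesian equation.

|z - z1| = |z - z2| means z is equidistant from z1 and z2,
i.e. the perpendicular bisector of the segment from (4, 3) to (2, -3) (midpoint (3, 0)).
With z = x + yi, square both sides:
(x - 4)^2 + (y - 3)^2 = (x - 2)^2 + (y - (-3))^2
The x^2 and y^2 terms cancel: -4x + (-12)y = 13 - 25 = -12
Simplify: x + 3y = 3
Locus: Perpendicular bisector of the segment from (4, 3) to (2, -3): the line x + 3y = 3


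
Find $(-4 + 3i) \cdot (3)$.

(a1*a2 - b1*b2) + (a1*b2 + b1*a2)i
= (-12 - 0) + (0 + 9)i
= -12 + 9i


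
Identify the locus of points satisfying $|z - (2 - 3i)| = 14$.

|z - z0| = r describes a circle centered at z0 with radius r
Here z0 = 2 - 3i and r = 14
Locus: Circle centered at (2, -3) with radius 14


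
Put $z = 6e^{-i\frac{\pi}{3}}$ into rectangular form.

a = r cos θ = 6 * 1/2 = 3
b = r sin θ = 6 * -sqrt(3)/2 = -3*sqrt(3)
z = 3 - 3*sqrt(3)i


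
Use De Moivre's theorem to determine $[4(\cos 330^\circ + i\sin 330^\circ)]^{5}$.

By De Moivre: z^n = r^n(cos(nθ) + i sin(nθ))
= 4^5(cos(5*330°) + i sin(5*330°))
= 1024(cos 210° + i sin 210°)
= -512*sqrt(3) - 512i


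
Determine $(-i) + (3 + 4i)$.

(0 + 3) + (-1 + 4)i = 3 + 3i


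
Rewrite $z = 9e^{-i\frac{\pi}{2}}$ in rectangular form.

a = r cos θ = 9 * 0 = 0
b = r sin θ = 9 * -1 = -9
z = -9i


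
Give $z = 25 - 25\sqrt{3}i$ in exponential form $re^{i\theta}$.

r = |z| = sqrt((25)^2 + (-25*sqrt(3))^2) = sqrt(625 + 1875) = sqrt(2500) = 50
θ = arctan(b/a) = arctan(-43.3013/25) (quadrant-adjusted) = -60° = -π/3
z = 50e^(-i*π/3)


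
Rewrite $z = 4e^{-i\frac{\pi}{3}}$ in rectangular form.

a = r cos θ = 4 * 1/2 = 2
b = r sin θ = 4 * -sqrt(3)/2 = -2*sqrt(3)
z = 2 - 2*sqrt(3)i


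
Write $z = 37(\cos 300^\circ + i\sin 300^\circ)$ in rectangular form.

a = r cos θ = 37 * 1/2 = 37/2
b = r sin θ = 37 * -sqrt(3)/2 = -37*sqrt(3)/2
z = 37/2 - (37*sqrt(3)/2)i


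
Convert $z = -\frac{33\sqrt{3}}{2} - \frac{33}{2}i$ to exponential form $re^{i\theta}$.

r = |z| = sqrt((-33*sqrt(3)/2)^2 + (-33/2)^2) = sqrt(3267/4 + 1089/4) = sqrt(1089) = 33
θ = arctan(b/a) = arctan(-16.5/-28.5788) (quadrant-adjusted) = 210° = 7π/6
z = 33e^(i*7π/6)


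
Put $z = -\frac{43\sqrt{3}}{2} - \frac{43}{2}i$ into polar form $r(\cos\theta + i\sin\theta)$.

r = |z| = sqrt(a^2 + b^2) = sqrt((-43*sqrt(3)/2)^2 + (-43/2)^2) = sqrt(5547/4 + 1849/4) = sqrt(1849) = 43
θ = arctan(b/a) = arctan(-21.5/-37.2391) (quadrant-adjusted) = 210°
z = 43(cos 210° + i sin 210°)


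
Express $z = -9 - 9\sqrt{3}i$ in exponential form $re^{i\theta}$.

r = |z| = sqrt((-9)^2 + (-9*sqrt(3))^2) = sqrt(81 + 243) = sqrt(324) = 18
θ = arctan(b/a) = arctan(-15.5885/-9) (quadrant-adjusted) = -120° = -2π/3
z = 18e^(-i*2π/3)


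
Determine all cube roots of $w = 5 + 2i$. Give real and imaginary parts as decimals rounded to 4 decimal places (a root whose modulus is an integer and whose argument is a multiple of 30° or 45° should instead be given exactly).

|w| = sqrt(29) ≈ 5.385165, arg(w) ≈ 21.801409°
Root modulus = sqrt(29)^(1/3) ≈ 1.752803
Root arguments: θ_k = (arg(w) + 360°k)/3 for k = 0, 1, ..., 2
Compute each root as (root modulus)(cos θ_k + i sin θ_k) using full-precision intermediates, then round to 4 decimal places.
Roots: 1.7387 + 0.2217i, -1.0614 + 1.3949i, -0.6773 - 1.6166i


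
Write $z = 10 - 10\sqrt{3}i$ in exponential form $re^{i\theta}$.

r = |z| = sqrt((10)^2 + (-10*sqrt(3))^2) = sqrt(100 + 300) = sqrt(400) = 20
θ = arctan(b/a) = arctan(-17.3205/10) (quadrant-adjusted) = -60° = -π/3
z = 20e^(-i*π/3)


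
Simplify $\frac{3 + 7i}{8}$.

Divisor is real, so divide each part by 8:
= 3/8 + (7/8)i


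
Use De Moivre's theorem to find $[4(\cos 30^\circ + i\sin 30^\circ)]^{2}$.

By De Moivre: z^n = r^n(cos(nθ) + i sin(nθ))
= 4^2(cos(2*30°) + i sin(2*30°))
= 16(cos 60° + i sin 60°)
= 8 + 8*sqrt(3)i


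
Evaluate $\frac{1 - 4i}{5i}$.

Multiply numerator and denominator by conjugate (-5i):
= (1 - 4i)(-5i) / (0^2 + 5^2)
= (-20 - 5i) / 25
Divide through by 5: (-4 - i) / 5
= -4/5 - (1/5)i


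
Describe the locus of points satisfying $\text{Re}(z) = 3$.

Re(z) = x where z = x + yi; the equation x = 3 is satisfied by all points with that x-coordinate
Locus: Vertical line x = 3


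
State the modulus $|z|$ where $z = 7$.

|z| = sqrt(a^2 + b^2) = sqrt(7^2 + 0^2) = sqrt(49) = 7


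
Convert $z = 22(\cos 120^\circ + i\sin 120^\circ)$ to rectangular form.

a = r cos θ = 22 * -1/2 = -11
b = r sin θ = 22 * sqrt(3)/2 = 11*sqrt(3)
z = -11 + 11*sqrt(3)i


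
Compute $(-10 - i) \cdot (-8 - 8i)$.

(a1*a2 - b1*b2) + (a1*b2 + b1*a2)i
= (80 - 8) + (80 + 8)i
= 72 + 88i


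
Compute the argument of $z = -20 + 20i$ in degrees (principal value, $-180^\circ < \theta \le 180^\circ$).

θ = arctan(b/a) = arctan(20/-20) (quadrant-adjusted) = 135°


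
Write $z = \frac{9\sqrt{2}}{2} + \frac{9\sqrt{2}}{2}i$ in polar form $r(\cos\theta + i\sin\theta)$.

r = |z| = sqrt(a^2 + b^2) = sqrt((9*sqrt(2)/2)^2 + (9*sqrt(2)/2)^2) = sqrt(81/2 + 81/2) = sqrt(81) = 9
θ = arctan(b/a) = arctan(6.364/6.364) (quadrant-adjusted) = 45°
z = 9(cos 45° + i sin 45°)


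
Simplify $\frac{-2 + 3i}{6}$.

Divisor is real, so divide each part by 6:
= -1/3 + (1/2)i


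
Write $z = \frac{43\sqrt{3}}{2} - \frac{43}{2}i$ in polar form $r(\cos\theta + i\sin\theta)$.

r = |z| = sqrt(a^2 + b^2) = sqrt((43*sqrt(3)/2)^2 + (-43/2)^2) = sqrt(5547/4 + 1849/4) = sqrt(1849) = 43
θ = arctan(b/a) = arctan(-21.5/37.2391) (quadrant-adjusted) = 330°
z = 43(cos 330° + i sin 330°)


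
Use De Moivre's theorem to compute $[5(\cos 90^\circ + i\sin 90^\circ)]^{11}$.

By De Moivre: z^n = r^n(cos(nθ) + i sin(nθ))
= 5^11(cos(11*90°) + i sin(11*90°))
= 48828125(cos 270° + i sin 270°)
= -48828125i


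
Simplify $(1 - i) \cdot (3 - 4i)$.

(a1*a2 - b1*b2) + (a1*b2 + b1*a2)i
= (3 - 4) + (-4 + (-3))i
= -1 - 7i


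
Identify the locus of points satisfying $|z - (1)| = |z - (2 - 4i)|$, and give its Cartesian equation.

|z - z1| = |z - z2| means z is equidistant from z1 and z2,
i.e. the perpendicular bisector of the segment from (1, 0) to (2, -4) (midpoint (3/2, -2)).
With z = x + yi, square both sides:
(x - 1)^2 + (y - 0)^2 = (x - 2)^2 + (y - (-4))^2
The x^2 and y^2 terms cancel: 2x + (-8)y = 20 - 1 = 19
Simplify: 2x - 8y = 19
Locus: Perpendicular bisector of the segment from (1, 0) to (2, -4): the line 2x - 8y = 19


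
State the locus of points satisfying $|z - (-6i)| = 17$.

|z - z0| = r describes a circle centered at z0 with radius r
Here z0 = -6i and r = 17
Locus: Circle centered at (0, -6) with radius 17


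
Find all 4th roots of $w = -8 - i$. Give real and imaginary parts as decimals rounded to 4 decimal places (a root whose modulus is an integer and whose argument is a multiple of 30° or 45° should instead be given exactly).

|w| = sqrt(65) ≈ 8.062258, arg(w) ≈ 187.125016°
Root modulus = sqrt(65)^(1/4) ≈ 1.685055
Root arguments: θ_k = (arg(w) + 360°k)/4 for k = 0, 1, ..., 3
Compute each root as (root modulus)(cos θ_k + i sin θ_k) using full-precision intermediates, then round to 4 decimal places.
Roots: 1.1539 + 1.2280i, -1.2280 + 1.1539i, -1.1539 - 1.2280i, 1.2280 - 1.1539i


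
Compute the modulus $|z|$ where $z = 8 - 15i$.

|z| = sqrt(a^2 + b^2) = sqrt(8^2 + (-15)^2) = sqrt(289) = 17


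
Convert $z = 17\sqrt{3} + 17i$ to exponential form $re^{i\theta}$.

r = |z| = sqrt((17*sqrt(3))^2 + (17)^2) = sqrt(867 + 289) = sqrt(1156) = 34
θ = arctan(b/a) = arctan(17/29.4449) (quadrant-adjusted) = 30° = π/6
z = 34e^(i*π/6)


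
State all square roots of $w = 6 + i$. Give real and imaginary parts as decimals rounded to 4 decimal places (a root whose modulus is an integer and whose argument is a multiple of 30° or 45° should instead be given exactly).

|w| = sqrt(37) ≈ 6.082763, arg(w) ≈ 9.462322°
Root modulus = sqrt(37)^(1/2) ≈ 2.466326
Root arguments: θ_k = (arg(w) + 360°k)/2 for k = 0, 1, ..., 1
Compute each root as (root modulus)(cos θ_k + i sin θ_k) using full-precision intermediates, then round to 4 decimal places.
Roots: 2.4579 + 0.2034i, -2.4579 - 0.2034i


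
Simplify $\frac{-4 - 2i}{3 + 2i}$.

Multiply numerator and denominator by conjugate (3 - 2i):
= (-4 - 2i)(3 - 2i) / (3^2 + 2^2)
= (-16 + 2i) / 13
= -16/13 + (2/13)i


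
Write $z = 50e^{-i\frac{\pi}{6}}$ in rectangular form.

a = r cos θ = 50 * sqrt(3)/2 = 25*sqrt(3)
b = r sin θ = 50 * -1/2 = -25
z = 25*sqrt(3) - 25i


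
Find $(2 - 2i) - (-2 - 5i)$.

(2 - (-2)) + (-2 - (-5))i = 4 + 3i


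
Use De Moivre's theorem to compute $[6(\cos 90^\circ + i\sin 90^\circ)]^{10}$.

By De Moivre: z^n = r^n(cos(nθ) + i sin(nθ))
= 6^10(cos(10*90°) + i sin(10*90°))
= 60466176(cos 180° + i sin 180°)
= -60466176


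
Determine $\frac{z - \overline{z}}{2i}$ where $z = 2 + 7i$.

z - conjugate(z) = 2bi
(z - conjugate(z))/(2i) = 2bi/(2i) = b = 7


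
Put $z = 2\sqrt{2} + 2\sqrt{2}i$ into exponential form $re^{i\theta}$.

r = |z| = sqrt((2*sqrt(2))^2 + (2*sqrt(2))^2) = sqrt(8 + 8) = sqrt(16) = 4
θ = arctan(b/a) = arctan(2.8284/2.8284) (quadrant-adjusted) = 45° = π/4
z = 4e^(i*π/4)


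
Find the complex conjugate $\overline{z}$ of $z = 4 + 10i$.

If z = a + bi, then conjugate(z) = a - bi
conjugate(4 + 10i) = 4 - 10i


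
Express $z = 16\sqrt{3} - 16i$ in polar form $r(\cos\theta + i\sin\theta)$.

r = |z| = sqrt(a^2 + b^2) = sqrt((16*sqrt(3))^2 + (-16)^2) = sqrt(768 + 256) = sqrt(1024) = 32
θ = arctan(b/a) = arctan(-16/27.7128) (quadrant-adjusted) = 330°
z = 32(cos 330° + i sin 330°)


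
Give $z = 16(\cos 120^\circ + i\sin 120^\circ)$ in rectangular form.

a = r cos θ = 16 * -1/2 = -8
b = r sin θ = 16 * sqrt(3)/2 = 8*sqrt(3)
z = -8 + 8*sqrt(3)i


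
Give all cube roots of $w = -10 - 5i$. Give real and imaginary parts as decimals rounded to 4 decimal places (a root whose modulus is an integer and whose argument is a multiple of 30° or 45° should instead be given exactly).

|w| = sqrt(125) ≈ 11.180340, arg(w) ≈ 206.565051°
Root modulus = sqrt(125)^(1/3) ≈ 2.236068
Root arguments: θ_k = (arg(w) + 360°k)/3 for k = 0, 1, ..., 2
Compute each root as (root modulus)(cos θ_k + i sin θ_k) using full-precision intermediates, then round to 4 decimal places.
Roots: 0.8066 + 2.0855i, -2.2094 - 0.3442i, 1.4028 - 1.7413i


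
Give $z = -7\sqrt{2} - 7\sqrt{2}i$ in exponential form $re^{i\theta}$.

r = |z| = sqrt((-7*sqrt(2))^2 + (-7*sqrt(2))^2) = sqrt(98 + 98) = sqrt(196) = 14
θ = arctan(b/a) = arctan(-9.8995/-9.8995) (quadrant-adjusted) = -135° = -3π/4
z = 14e^(-i*3π/4)


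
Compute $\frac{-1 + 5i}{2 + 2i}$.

Multiply numerator and denominator by conjugate (2 - 2i):
= (-1 + 5i)(2 - 2i) / (2^2 + 2^2)
= (8 + 12i) / 8
Divide through by 4: (2 + 3i) / 2
= 1 + (3/2)i


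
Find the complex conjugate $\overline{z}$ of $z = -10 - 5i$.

If z = a + bi, then conjugate(z) = a - bi
conjugate(-10 - 5i) = -10 + 5i


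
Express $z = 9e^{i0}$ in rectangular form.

a = r cos θ = 9 * 1 = 9
b = r sin θ = 9 * 0 = 0
z = 9


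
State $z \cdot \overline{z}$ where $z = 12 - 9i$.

z * conjugate(z) = |z|^2 = a^2 + b^2
= 12^2 + (-9)^2 = 225


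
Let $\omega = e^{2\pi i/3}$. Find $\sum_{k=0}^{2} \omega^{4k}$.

Let ζ = ω^4 = e^(2πi·4/3). Since 3 ∤ 4, ζ ≠ 1.
Sum = Σ_{k=0}^{2} ζ^k = (ζ^3 - 1)/(ζ - 1) = (ω^{4·3} - 1)/(ζ - 1) = (1 - 1)/(ζ - 1) = 0


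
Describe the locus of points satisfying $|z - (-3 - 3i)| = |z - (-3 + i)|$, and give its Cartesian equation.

|z - z1| = |z - z2| means z is equidistant from z1 and z2,
i.e. the perpendicular bisector of the segment from (-3, -3) to (-3, 1) (midpoint (-3, -1)).
With z = x + yi, square both sides:
(x - (-3))^2 + (y - (-3))^2 = (x - (-3))^2 + (y - 1)^2
The x^2 and y^2 terms cancel: 0x + 8y = 10 - 18 = -8
Simplify: y = -1
Locus: Perpendicular bisector of the segment from (-3, -3) to (-3, 1): the line y = -1


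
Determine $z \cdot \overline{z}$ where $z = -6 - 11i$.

z * conjugate(z) = |z|^2 = a^2 + b^2
= (-6)^2 + (-11)^2 = 157


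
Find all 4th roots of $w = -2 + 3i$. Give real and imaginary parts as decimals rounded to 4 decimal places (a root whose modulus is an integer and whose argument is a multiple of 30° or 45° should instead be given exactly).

|w| = sqrt(13) ≈ 3.605551, arg(w) ≈ 123.690068°
Root modulus = sqrt(13)^(1/4) ≈ 1.377980
Root arguments: θ_k = (arg(w) + 360°k)/4 for k = 0, 1, ..., 3
Compute each root as (root modulus)(cos θ_k + i sin θ_k) using full-precision intermediates, then round to 4 decimal places.
Roots: 1.1821 + 0.7081i, -0.7081 + 1.1821i, -1.1821 - 0.7081i, 0.7081 - 1.1821i


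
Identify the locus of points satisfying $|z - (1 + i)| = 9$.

|z - z0| = r describes a circle centered at z0 with radius r
Here z0 = 1 + i and r = 9
Locus: Circle centered at (1, 1) with radius 9


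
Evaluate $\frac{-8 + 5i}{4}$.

Divisor is real, so divide each part by 4:
= -2 + (5/4)i


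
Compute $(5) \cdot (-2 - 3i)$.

(a1*a2 - b1*b2) + (a1*b2 + b1*a2)i
= (-10 - 0) + (-15 + 0)i
= -10 - 15i


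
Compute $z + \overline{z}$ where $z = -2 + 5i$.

z + conjugate(z) = (a + bi) + (a - bi) = 2a
= 2 * (-2) = -4


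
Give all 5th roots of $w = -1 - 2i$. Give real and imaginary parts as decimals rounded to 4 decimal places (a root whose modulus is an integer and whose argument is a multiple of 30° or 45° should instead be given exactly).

|w| = sqrt(5) ≈ 2.236068, arg(w) ≈ 243.434949°
Root modulus = sqrt(5)^(1/5) ≈ 1.174619
Root arguments: θ_k = (arg(w) + 360°k)/5 for k = 0, 1, ..., 4
Compute each root as (root modulus)(cos θ_k + i sin θ_k) using full-precision intermediates, then round to 4 decimal places.
Roots: 0.7755 + 0.8823i, -0.5995 + 1.0101i, -1.1459 - 0.2580i, -0.1088 - 1.1696i, 1.0787 - 0.4649i


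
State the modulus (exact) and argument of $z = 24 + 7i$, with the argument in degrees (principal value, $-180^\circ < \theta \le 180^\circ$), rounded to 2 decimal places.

|z| = sqrt(24^2 + 7^2) = 25
arg(z) = arctan(b/a) = arctan(7/24) (quadrant-adjusted) = 16.26°


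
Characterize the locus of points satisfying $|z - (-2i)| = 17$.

|z - z0| = r describes a circle centered at z0 with radius r
Here z0 = -2i and r = 17
Locus: Circle centered at (0, -2) with radius 17


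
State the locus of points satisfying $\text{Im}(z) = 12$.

Im(z) = y where z = x + yi; the equation y = 12 is satisfied by all points with that y-coordinate
Locus: Horizontal line y = 12


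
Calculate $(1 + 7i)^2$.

(a + bi)^2 = a^2 - b^2 + 2abi
= 1^2 - 7^2 + 2*1*7i
= -48 + 14i


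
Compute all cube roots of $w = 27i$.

|w| = 27, arg(w) = 90°
Root modulus = 27^(1/3) = 3
Root arguments: θ_k = (90° + 360°k)/3 for k = 0, 1, ..., 2
Roots: 3*sqrt(3)/2 + (3/2)i, -3*sqrt(3)/2 + (3/2)i, -3i


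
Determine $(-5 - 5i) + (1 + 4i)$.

(-5 + 1) + (-5 + 4)i = -4 - i


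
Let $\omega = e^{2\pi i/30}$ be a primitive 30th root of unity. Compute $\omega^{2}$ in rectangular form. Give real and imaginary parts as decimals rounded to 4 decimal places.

ω^2 = e^(2πi·2/30) = e^(i·2π/15)
= cos(2π/15) + i sin(2π/15)
= 0.9135 + 0.4067i


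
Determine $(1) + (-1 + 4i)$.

(1 + (-1)) + (0 + 4)i = 4i


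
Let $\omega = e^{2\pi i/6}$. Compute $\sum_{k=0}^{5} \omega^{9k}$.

Let ζ = ω^9 = e^(2πi·9/6). Since 6 ∤ 9, ζ ≠ 1.
Sum = Σ_{k=0}^{5} ζ^k = (ζ^6 - 1)/(ζ - 1) = (ω^{9·6} - 1)/(ζ - 1) = (1 - 1)/(ζ - 1) = 0


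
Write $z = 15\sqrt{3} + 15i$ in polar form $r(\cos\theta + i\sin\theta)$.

r = |z| = sqrt(a^2 + b^2) = sqrt((15*sqrt(3))^2 + (15)^2) = sqrt(675 + 225) = sqrt(900) = 30
θ = arctan(b/a) = arctan(15/25.9808) (quadrant-adjusted) = 30°
z = 30(cos 30° + i sin 30°)


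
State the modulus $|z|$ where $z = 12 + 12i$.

|z| = sqrt(a^2 + b^2) = sqrt(12^2 + 12^2) = sqrt(288) = sqrt(288)


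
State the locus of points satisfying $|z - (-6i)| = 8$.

|z - z0| = r describes a circle centered at z0 with radius r
Here z0 = -6i and r = 8
Locus: Circle centered at (0, -6) with radius 8


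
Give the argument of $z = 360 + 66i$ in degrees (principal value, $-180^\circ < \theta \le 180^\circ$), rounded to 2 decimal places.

θ = arctan(b/a) = arctan(66/360) (quadrant-adjusted) = 10.39°


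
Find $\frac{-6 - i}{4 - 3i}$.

Multiply numerator and denominator by conjugate (4 + 3i):
= (-6 - i)(4 + 3i) / (4^2 + (-3)^2)
= (-21 - 22i) / 25
= -21/25 - (22/25)i


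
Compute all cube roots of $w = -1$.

|w| = 1, arg(w) = 180°
Root modulus = 1^(1/3) = 1
Root arguments: θ_k = (180° + 360°k)/3 for k = 0, 1, ..., 2
Roots: 1/2 + (sqrt(3)/2)i, -1, 1/2 - (sqrt(3)/2)i


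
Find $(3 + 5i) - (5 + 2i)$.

(3 - 5) + (5 - 2)i = -2 + 3i


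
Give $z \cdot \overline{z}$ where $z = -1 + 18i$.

z * conjugate(z) = |z|^2 = a^2 + b^2
= (-1)^2 + 18^2 = 325


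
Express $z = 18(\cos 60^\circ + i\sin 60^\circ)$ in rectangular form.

a = r cos θ = 18 * 1/2 = 9
b = r sin θ = 18 * sqrt(3)/2 = 9*sqrt(3)
z = 9 + 9*sqrt(3)i


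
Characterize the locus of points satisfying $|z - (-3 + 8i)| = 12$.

|z - z0| = r describes a circle centered at z0 with radius r
Here z0 = -3 + 8i and r = 12
Locus: Circle centered at (-3, 8) with radius 12


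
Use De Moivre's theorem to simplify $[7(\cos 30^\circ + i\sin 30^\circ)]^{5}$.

By De Moivre: z^n = r^n(cos(nθ) + i sin(nθ))
= 7^5(cos(5*30°) + i sin(5*30°))
= 16807(cos 150° + i sin 150°)
= -16807*sqrt(3)/2 + (16807/2)i


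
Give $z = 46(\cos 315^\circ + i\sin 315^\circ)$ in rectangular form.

a = r cos θ = 46 * sqrt(2)/2 = 23*sqrt(2)
b = r sin θ = 46 * -sqrt(2)/2 = -23*sqrt(2)
z = 23*sqrt(2) - 23*sqrt(2)i


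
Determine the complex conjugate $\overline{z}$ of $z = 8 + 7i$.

If z = a + bi, then conjugate(z) = a - bi
conjugate(8 + 7i) = 8 - 7i


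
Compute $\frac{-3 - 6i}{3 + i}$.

Multiply numerator and denominator by conjugate (3 - i):
= (-3 - 6i)(3 - i) / (3^2 + 1^2)
= (-15 - 15i) / 10
Divide through by 5: (-3 - 3i) / 2
= -3/2 - (3/2)i


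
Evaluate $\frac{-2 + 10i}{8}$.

Divisor is real, so divide each part by 8:
= -1/4 + (5/4)i


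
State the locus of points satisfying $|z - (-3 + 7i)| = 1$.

|z - z0| = r describes a circle centered at z0 with radius r
Here z0 = -3 + 7i and r = 1
Locus: Circle centered at (-3, 7) with radius 1


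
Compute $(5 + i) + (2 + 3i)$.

(5 + 2) + (1 + 3)i = 7 + 4i


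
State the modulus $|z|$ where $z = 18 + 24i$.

|z| = sqrt(a^2 + b^2) = sqrt(18^2 + 24^2) = sqrt(900) = 30


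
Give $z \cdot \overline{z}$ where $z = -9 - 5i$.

z * conjugate(z) = |z|^2 = a^2 + b^2
= (-9)^2 + (-5)^2 = 106


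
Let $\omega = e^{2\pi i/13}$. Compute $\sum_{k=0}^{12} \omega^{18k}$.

Let ζ = ω^18 = e^(2πi·18/13). Since 13 ∤ 18, ζ ≠ 1.
Sum = Σ_{k=0}^{12} ζ^k = (ζ^13 - 1)/(ζ - 1) = (ω^{18·13} - 1)/(ζ - 1) = (1 - 1)/(ζ - 1) = 0


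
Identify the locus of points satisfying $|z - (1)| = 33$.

|z - z0| = r describes a circle centered at z0 with radius r
Here z0 = 1 and r = 33
Locus: Circle centered at (1, 0) with radius 33


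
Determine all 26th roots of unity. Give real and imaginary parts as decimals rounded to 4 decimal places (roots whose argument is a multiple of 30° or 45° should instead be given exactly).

ω_k = e^(2πik/26) = cos(2πk/26) + i sin(2πk/26) for k = 0, 1, ..., 25
Roots: 1, 0.9709 + 0.2393i, 0.8855 + 0.4647i, 0.7485 + 0.6631i, 0.5681 + 0.8230i, 0.3546 + 0.9350i, 0.1205 + 0.9927i, -0.1205 + 0.9927i, -0.3546 + 0.9350i, -0.5681 + 0.8230i, -0.7485 + 0.6631i, -0.8855 + 0.4647i, -0.9709 + 0.2393i, -1, -0.9709 - 0.2393i, -0.8855 - 0.4647i, -0.7485 - 0.6631i, -0.5681 - 0.8230i, -0.3546 - 0.9350i, -0.1205 - 0.9927i, 0.1205 - 0.9927i, 0.3546 - 0.9350i, 0.5681 - 0.8230i, 0.7485 - 0.6631i, 0.8855 - 0.4647i, 0.9709 - 0.2393i


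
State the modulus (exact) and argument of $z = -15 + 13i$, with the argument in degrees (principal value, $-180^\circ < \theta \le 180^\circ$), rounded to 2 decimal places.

|z| = sqrt((-15)^2 + 13^2) = sqrt(394)
arg(z) = arctan(b/a) = arctan(13/-15) (quadrant-adjusted) = 139.09°


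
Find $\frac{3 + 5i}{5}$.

Divisor is real, so divide each part by 5:
= 3/5 + i


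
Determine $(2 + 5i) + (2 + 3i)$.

(2 + 2) + (5 + 3)i = 4 + 8i


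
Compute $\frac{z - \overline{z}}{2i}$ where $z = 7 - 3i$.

z - conjugate(z) = 2bi
(z - conjugate(z))/(2i) = 2bi/(2i) = b = -3


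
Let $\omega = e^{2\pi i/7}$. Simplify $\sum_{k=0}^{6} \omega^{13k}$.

Let ζ = ω^13 = e^(2πi·13/7). Since 7 ∤ 13, ζ ≠ 1.
Sum = Σ_{k=0}^{6} ζ^k = (ζ^7 - 1)/(ζ - 1) = (ω^{13·7} - 1)/(ζ - 1) = (1 - 1)/(ζ - 1) = 0


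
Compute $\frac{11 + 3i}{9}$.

Divisor is real, so divide each part by 9:
= 11/9 + (1/3)i


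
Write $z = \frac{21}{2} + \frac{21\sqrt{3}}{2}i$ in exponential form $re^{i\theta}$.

r = |z| = sqrt((21/2)^2 + (21*sqrt(3)/2)^2) = sqrt(441/4 + 1323/4) = sqrt(441) = 21
θ = arctan(b/a) = arctan(18.1865/10.5) (quadrant-adjusted) = 60° = π/3
z = 21e^(i*π/3)


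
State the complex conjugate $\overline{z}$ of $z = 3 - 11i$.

If z = a + bi, then conjugate(z) = a - bi
conjugate(3 - 11i) = 3 + 11i


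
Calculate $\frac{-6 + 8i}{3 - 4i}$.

Multiply numerator and denominator by conjugate (3 + 4i):
= (-6 + 8i)(3 + 4i) / (3^2 + (-4)^2)
= (-50) / 25
= -2


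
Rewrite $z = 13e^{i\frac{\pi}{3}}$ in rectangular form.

a = r cos θ = 13 * 1/2 = 13/2
b = r sin θ = 13 * sqrt(3)/2 = 13*sqrt(3)/2
z = 13/2 + (13*sqrt(3)/2)i


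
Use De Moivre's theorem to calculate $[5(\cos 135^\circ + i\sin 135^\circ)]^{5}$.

By De Moivre: z^n = r^n(cos(nθ) + i sin(nθ))
= 5^5(cos(5*135°) + i sin(5*135°))
= 3125(cos 315° + i sin 315°)
= 3125*sqrt(2)/2 - (3125*sqrt(2)/2)i


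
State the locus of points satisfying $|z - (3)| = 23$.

|z - z0| = r describes a circle centered at z0 with radius r
Here z0 = 3 and r = 23
Locus: Circle centered at (3, 0) with radius 23


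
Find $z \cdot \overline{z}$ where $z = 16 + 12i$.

z * conjugate(z) = |z|^2 = a^2 + b^2
= 16^2 + 12^2 = 400


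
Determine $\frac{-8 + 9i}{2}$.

Divisor is real, so divide each part by 2:
= -4 + (9/2)i


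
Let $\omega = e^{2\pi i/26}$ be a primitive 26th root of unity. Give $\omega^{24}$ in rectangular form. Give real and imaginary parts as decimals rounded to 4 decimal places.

ω^24 = e^(2πi·24/26) = e^(i·24π/13)
= cos(24π/13) + i sin(24π/13)
= 0.8855 - 0.4647i


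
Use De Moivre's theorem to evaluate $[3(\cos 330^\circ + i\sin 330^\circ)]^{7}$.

By De Moivre: z^n = r^n(cos(nθ) + i sin(nθ))
= 3^7(cos(7*330°) + i sin(7*330°))
= 2187(cos 150° + i sin 150°)
= -2187*sqrt(3)/2 + (2187/2)i


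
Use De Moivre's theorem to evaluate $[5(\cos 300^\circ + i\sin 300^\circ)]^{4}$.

By De Moivre: z^n = r^n(cos(nθ) + i sin(nθ))
= 5^4(cos(4*300°) + i sin(4*300°))
= 625(cos 120° + i sin 120°)
= -625/2 + (625*sqrt(3)/2)i


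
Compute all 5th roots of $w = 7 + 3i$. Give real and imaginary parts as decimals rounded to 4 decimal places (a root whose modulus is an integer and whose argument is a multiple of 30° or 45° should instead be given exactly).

|w| = sqrt(58) ≈ 7.615773, arg(w) ≈ 23.198591°
Root modulus = sqrt(58)^(1/5) ≈ 1.500869
Root arguments: θ_k = (arg(w) + 360°k)/5 for k = 0, 1, ..., 4
Compute each root as (root modulus)(cos θ_k + i sin θ_k) using full-precision intermediates, then round to 4 decimal places.
Roots: 1.4960 + 0.1214i, 0.3468 + 1.4602i, -1.2816 + 0.7811i, -1.1389 - 0.9775i, 0.5777 - 1.3852i


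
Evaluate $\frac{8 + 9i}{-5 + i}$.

Multiply numerator and denominator by conjugate (-5 - i):
= (8 + 9i)(-5 - i) / ((-5)^2 + 1^2)
= (-31 - 53i) / 26
= -31/26 - (53/26)i


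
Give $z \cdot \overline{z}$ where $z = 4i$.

z * conjugate(z) = |z|^2 = a^2 + b^2
= 0^2 + 4^2 = 16


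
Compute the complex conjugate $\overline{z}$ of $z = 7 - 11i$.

If z = a + bi, then conjugate(z) = a - bi
conjugate(7 - 11i) = 7 + 11i


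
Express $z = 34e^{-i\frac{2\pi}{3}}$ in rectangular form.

a = r cos θ = 34 * -1/2 = -17
b = r sin θ = 34 * -sqrt(3)/2 = -17*sqrt(3)
z = -17 - 17*sqrt(3)i


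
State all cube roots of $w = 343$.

|w| = 343, arg(w) = 0°
Root modulus = 343^(1/3) = 7
Root arguments: θ_k = (0° + 360°k)/3 for k = 0, 1, ..., 2
Roots: 7, -7/2 + (7*sqrt(3)/2)i, -7/2 - (7*sqrt(3)/2)i


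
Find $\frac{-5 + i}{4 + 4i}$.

Multiply numerator and denominator by conjugate (4 - 4i):
= (-5 + i)(4 - 4i) / (4^2 + 4^2)
= (-16 + 24i) / 32
Divide through by 8: (-2 + 3i) / 4
= -1/2 + (3/4)i


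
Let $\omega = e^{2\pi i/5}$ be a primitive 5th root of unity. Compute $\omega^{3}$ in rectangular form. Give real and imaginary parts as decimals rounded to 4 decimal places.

ω^3 = e^(2πi·3/5) = e^(i·6π/5)
= cos(6π/5) + i sin(6π/5)
= -0.8090 - 0.5878i


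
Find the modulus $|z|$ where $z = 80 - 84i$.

|z| = sqrt(a^2 + b^2) = sqrt(80^2 + (-84)^2) = sqrt(13456) = 116


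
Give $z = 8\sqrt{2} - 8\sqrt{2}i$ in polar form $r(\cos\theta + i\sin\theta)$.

r = |z| = sqrt(a^2 + b^2) = sqrt((8*sqrt(2))^2 + (-8*sqrt(2))^2) = sqrt(128 + 128) = sqrt(256) = 16
θ = arctan(b/a) = arctan(-11.3137/11.3137) (quadrant-adjusted) = 315°
z = 16(cos 315° + i sin 315°)


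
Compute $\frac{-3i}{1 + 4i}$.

Multiply numerator and denominator by conjugate (1 - 4i):
= (-3i)(1 - 4i) / (1^2 + 4^2)
= (-12 - 3i) / 17
= -12/17 - (3/17)i


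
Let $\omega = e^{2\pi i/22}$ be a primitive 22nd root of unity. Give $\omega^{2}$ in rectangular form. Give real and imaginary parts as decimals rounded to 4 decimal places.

ω^2 = e^(2πi·2/22) = e^(i·2π/11)
= cos(2π/11) + i sin(2π/11)
= 0.8413 + 0.5406i


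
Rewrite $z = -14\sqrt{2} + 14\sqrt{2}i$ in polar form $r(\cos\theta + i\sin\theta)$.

r = |z| = sqrt(a^2 + b^2) = sqrt((-14*sqrt(2))^2 + (14*sqrt(2))^2) = sqrt(392 + 392) = sqrt(784) = 28
θ = arctan(b/a) = arctan(19.799/-19.799) (quadrant-adjusted) = 135°
z = 28(cos 135° + i sin 135°)


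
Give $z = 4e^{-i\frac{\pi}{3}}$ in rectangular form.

a = r cos θ = 4 * 1/2 = 2
b = r sin θ = 4 * -sqrt(3)/2 = -2*sqrt(3)
z = 2 - 2*sqrt(3)i


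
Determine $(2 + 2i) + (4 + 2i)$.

(2 + 4) + (2 + 2)i = 6 + 4i


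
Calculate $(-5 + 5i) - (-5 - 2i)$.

(-5 - (-5)) + (5 - (-2))i = 7i


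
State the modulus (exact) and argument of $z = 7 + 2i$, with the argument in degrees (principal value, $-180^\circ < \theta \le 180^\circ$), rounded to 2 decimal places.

|z| = sqrt(7^2 + 2^2) = sqrt(53)
arg(z) = arctan(b/a) = arctan(2/7) (quadrant-adjusted) = 15.95°


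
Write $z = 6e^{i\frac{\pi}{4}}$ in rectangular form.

a = r cos θ = 6 * sqrt(2)/2 = 3*sqrt(2)
b = r sin θ = 6 * sqrt(2)/2 = 3*sqrt(2)
z = 3*sqrt(2) + 3*sqrt(2)i


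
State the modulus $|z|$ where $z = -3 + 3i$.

|z| = sqrt(a^2 + b^2) = sqrt((-3)^2 + 3^2) = sqrt(18) = sqrt(18)


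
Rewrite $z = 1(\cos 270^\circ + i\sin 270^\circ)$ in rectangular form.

a = r cos θ = 1 * 0 = 0
b = r sin θ = 1 * -1 = -1
z = -i


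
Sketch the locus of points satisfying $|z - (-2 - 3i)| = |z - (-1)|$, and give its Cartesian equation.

|z - z1| = |z - z2| means z is equidistant from z1 and z2,
i.e. the perpendicular bisector of the segment from (-2, -3) to (-1, 0) (midpoint (-3/2, -3/2)).
With z = x + yi, square both sides:
(x - (-2))^2 + (y - (-3))^2 = (x - (-1))^2 + (y - 0)^2
The x^2 and y^2 terms cancel: 2x + 6y = 1 - 13 = -12
Simplify: x + 3y = -6
Locus: Perpendicular bisector of the segment from (-2, -3) to (-1, 0): the line x + 3y = -6


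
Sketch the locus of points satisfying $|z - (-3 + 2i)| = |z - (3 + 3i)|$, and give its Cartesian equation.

|z - z1| = |z - z2| means z is equidistant from z1 and z2,
i.e. the perpendicular bisector of the segment from (-3, 2) to (3, 3) (midpoint (0, 5/2)).
With z = x + yi, square both sides:
(x - (-3))^2 + (y - 2)^2 = (x - 3)^2 + (y - 3)^2
The x^2 and y^2 terms cancel: 12x + 2y = 18 - 13 = 5
Simplify: 12x + 2y = 5
Locus: Perpendicular bisector of the segment from (-3, 2) to (3, 3): the line 12x + 2y = 5


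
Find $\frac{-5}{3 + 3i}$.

Multiply numerator and denominator by conjugate (3 - 3i):
= (-5)(3 - 3i) / (3^2 + 3^2)
= (-15 + 15i) / 18
Divide through by 3: (-5 + 5i) / 6
= -5/6 + (5/6)i


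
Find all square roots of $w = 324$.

|w| = 324, arg(w) = 0°
Root modulus = 324^(1/2) = 18
Root arguments: θ_k = (0° + 360°k)/2 for k = 0, 1, ..., 1
Roots: 18, -18


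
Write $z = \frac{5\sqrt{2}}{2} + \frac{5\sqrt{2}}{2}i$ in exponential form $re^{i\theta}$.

r = |z| = sqrt((5*sqrt(2)/2)^2 + (5*sqrt(2)/2)^2) = sqrt(25/2 + 25/2) = sqrt(25) = 5
θ = arctan(b/a) = arctan(3.5355/3.5355) (quadrant-adjusted) = 45° = π/4
z = 5e^(i*π/4)


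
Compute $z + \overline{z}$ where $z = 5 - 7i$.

z + conjugate(z) = (a + bi) + (a - bi) = 2a
= 2 * 5 = 10


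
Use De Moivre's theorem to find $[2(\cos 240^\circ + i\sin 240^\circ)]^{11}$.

By De Moivre: z^n = r^n(cos(nθ) + i sin(nθ))
= 2^11(cos(11*240°) + i sin(11*240°))
= 2048(cos 120° + i sin 120°)
= -1024 + 1024*sqrt(3)i


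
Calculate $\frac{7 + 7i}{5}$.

Divisor is real, so divide each part by 5:
= 7/5 + (7/5)i


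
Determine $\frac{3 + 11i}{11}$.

Divisor is real, so divide each part by 11:
= 3/11 + i


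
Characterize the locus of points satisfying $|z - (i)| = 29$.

|z - z0| = r describes a circle centered at z0 with radius r
Here z0 = i and r = 29
Locus: Circle centered at (0, 1) with radius 29


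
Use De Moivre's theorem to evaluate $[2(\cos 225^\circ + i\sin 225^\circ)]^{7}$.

By De Moivre: z^n = r^n(cos(nθ) + i sin(nθ))
= 2^7(cos(7*225°) + i sin(7*225°))
= 128(cos 135° + i sin 135°)
= -64*sqrt(2) + 64*sqrt(2)i


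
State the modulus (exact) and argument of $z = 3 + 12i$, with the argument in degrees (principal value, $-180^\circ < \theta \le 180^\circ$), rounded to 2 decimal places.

|z| = sqrt(3^2 + 12^2) = sqrt(153)
arg(z) = arctan(b/a) = arctan(12/3) (quadrant-adjusted) = 75.96°


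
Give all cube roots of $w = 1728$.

|w| = 1728, arg(w) = 0°
Root modulus = 1728^(1/3) = 12
Root arguments: θ_k = (0° + 360°k)/3 for k = 0, 1, ..., 2
Roots: 12, -6 + 6*sqrt(3)i, -6 - 6*sqrt(3)i


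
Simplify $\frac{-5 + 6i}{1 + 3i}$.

Multiply numerator and denominator by conjugate (1 - 3i):
= (-5 + 6i)(1 - 3i) / (1^2 + 3^2)
= (13 + 21i) / 10
= 13/10 + (21/10)i


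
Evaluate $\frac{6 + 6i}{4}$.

Divisor is real, so divide each part by 4:
= 3/2 + (3/2)i


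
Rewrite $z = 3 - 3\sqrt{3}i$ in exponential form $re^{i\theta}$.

r = |z| = sqrt((3)^2 + (-3*sqrt(3))^2) = sqrt(9 + 27) = sqrt(36) = 6
θ = arctan(b/a) = arctan(-5.1962/3) (quadrant-adjusted) = -60° = -π/3
z = 6e^(-i*π/3)


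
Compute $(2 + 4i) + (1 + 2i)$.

(2 + 1) + (4 + 2)i = 3 + 6i


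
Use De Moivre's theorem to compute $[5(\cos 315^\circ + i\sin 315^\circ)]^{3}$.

By De Moivre: z^n = r^n(cos(nθ) + i sin(nθ))
= 5^3(cos(3*315°) + i sin(3*315°))
= 125(cos 225° + i sin 225°)
= -125*sqrt(2)/2 - (125*sqrt(2)/2)i


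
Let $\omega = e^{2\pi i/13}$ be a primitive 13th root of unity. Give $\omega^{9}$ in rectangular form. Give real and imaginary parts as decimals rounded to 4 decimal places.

ω^9 = e^(2πi·9/13) = e^(i·18π/13)
= cos(18π/13) + i sin(18π/13)
= -0.3546 - 0.9350i


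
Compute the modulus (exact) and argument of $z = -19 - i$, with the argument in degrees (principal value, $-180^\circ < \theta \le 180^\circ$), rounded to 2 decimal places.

|z| = sqrt((-19)^2 + (-1)^2) = sqrt(362)
arg(z) = arctan(b/a) = arctan(-1/-19) (quadrant-adjusted) = -176.99°


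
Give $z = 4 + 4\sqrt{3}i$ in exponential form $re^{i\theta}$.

r = |z| = sqrt((4)^2 + (4*sqrt(3))^2) = sqrt(16 + 48) = sqrt(64) = 8
θ = arctan(b/a) = arctan(6.9282/4) (quadrant-adjusted) = 60° = π/3
z = 8e^(i*π/3)


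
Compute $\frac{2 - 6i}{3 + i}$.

Multiply numerator and denominator by conjugate (3 - i):
= (2 - 6i)(3 - i) / (3^2 + 1^2)
= (-20i) / 10
= -2i


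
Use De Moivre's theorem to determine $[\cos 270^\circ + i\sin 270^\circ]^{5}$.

By De Moivre: z^n = r^n(cos(nθ) + i sin(nθ))
= 1^5(cos(5*270°) + i sin(5*270°))
= 1(cos 270° + i sin 270°)
= -i


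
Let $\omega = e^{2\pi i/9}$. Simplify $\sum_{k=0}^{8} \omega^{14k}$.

Let ζ = ω^14 = e^(2πi·14/9). Since 9 ∤ 14, ζ ≠ 1.
Sum = Σ_{k=0}^{8} ζ^k = (ζ^9 - 1)/(ζ - 1) = (ω^{14·9} - 1)/(ζ - 1) = (1 - 1)/(ζ - 1) = 0


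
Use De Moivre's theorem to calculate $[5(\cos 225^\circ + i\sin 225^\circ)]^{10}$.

By De Moivre: z^n = r^n(cos(nθ) + i sin(nθ))
= 5^10(cos(10*225°) + i sin(10*225°))
= 9765625(cos 90° + i sin 90°)
= 9765625i


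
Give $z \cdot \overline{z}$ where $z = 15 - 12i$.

z * conjugate(z) = |z|^2 = a^2 + b^2
= 15^2 + (-12)^2 = 369


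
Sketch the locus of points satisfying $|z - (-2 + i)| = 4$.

|z - z0| = r describes a circle centered at z0 with radius r
Here z0 = -2 + i and r = 4
Locus: Circle centered at (-2, 1) with radius 4


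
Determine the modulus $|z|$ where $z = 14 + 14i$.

|z| = sqrt(a^2 + b^2) = sqrt(14^2 + 14^2) = sqrt(392) = sqrt(392)


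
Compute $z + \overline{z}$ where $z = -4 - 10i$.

z + conjugate(z) = (a + bi) + (a - bi) = 2a
= 2 * (-4) = -8


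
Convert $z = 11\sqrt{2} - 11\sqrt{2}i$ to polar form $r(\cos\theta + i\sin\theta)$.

r = |z| = sqrt(a^2 + b^2) = sqrt((11*sqrt(2))^2 + (-11*sqrt(2))^2) = sqrt(242 + 242) = sqrt(484) = 22
θ = arctan(b/a) = arctan(-15.5563/15.5563) (quadrant-adjusted) = 315°
z = 22(cos 315° + i sin 315°)


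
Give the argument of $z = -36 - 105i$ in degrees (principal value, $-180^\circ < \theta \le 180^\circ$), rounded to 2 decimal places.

θ = arctan(b/a) = arctan(-105/-36) (quadrant-adjusted) = -108.92°


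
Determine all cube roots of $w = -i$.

|w| = 1, arg(w) = 270°
Root modulus = 1^(1/3) = 1
Root arguments: θ_k = (270° + 360°k)/3 for k = 0, 1, ..., 2
Roots: i, -sqrt(3)/2 - (1/2)i, sqrt(3)/2 - (1/2)i


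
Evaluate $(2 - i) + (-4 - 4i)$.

(2 + (-4)) + (-1 + (-4))i = -2 - 5i


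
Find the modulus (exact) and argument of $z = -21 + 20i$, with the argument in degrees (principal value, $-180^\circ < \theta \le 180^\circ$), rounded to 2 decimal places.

|z| = sqrt((-21)^2 + 20^2) = 29
arg(z) = arctan(b/a) = arctan(20/-21) (quadrant-adjusted) = 136.40°


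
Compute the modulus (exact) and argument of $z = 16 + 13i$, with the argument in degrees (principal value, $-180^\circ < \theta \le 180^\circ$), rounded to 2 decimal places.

|z| = sqrt(16^2 + 13^2) = sqrt(425)
arg(z) = arctan(b/a) = arctan(13/16) (quadrant-adjusted) = 39.09°


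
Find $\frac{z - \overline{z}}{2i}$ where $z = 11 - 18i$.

z - conjugate(z) = 2bi
(z - conjugate(z))/(2i) = 2bi/(2i) = b = -18


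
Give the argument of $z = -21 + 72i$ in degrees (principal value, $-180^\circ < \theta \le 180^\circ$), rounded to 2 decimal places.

θ = arctan(b/a) = arctan(72/-21) (quadrant-adjusted) = 106.26°


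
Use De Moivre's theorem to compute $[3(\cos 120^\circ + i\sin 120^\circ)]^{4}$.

By De Moivre: z^n = r^n(cos(nθ) + i sin(nθ))
= 3^4(cos(4*120°) + i sin(4*120°))
= 81(cos 120° + i sin 120°)
= -81/2 + (81*sqrt(3)/2)i


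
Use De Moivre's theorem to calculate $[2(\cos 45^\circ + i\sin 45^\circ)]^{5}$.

By De Moivre: z^n = r^n(cos(nθ) + i sin(nθ))
= 2^5(cos(5*45°) + i sin(5*45°))
= 32(cos 225° + i sin 225°)
= -16*sqrt(2) - 16*sqrt(2)i


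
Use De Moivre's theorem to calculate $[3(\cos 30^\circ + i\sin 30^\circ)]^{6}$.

By De Moivre: z^n = r^n(cos(nθ) + i sin(nθ))
= 3^6(cos(6*30°) + i sin(6*30°))
= 729(cos 180° + i sin 180°)
= -729


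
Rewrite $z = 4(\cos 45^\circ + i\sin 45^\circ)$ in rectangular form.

a = r cos θ = 4 * sqrt(2)/2 = 2*sqrt(2)
b = r sin θ = 4 * sqrt(2)/2 = 2*sqrt(2)
z = 2*sqrt(2) + 2*sqrt(2)i


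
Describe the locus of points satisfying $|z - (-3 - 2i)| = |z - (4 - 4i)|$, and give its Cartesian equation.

|z - z1| = |z - z2| means z is equidistant from z1 and z2,
i.e. the perpendicular bisector of the segment from (-3, -2) to (4, -4) (midpoint (1/2, -3)).
With z = x + yi, square both sides:
(x - (-3))^2 + (y - (-2))^2 = (x - 4)^2 + (y - (-4))^2
The x^2 and y^2 terms cancel: 14x + (-4)y = 32 - 13 = 19
Simplify: 14x - 4y = 19
Locus: Perpendicular bisector of the segment from (-3, -2) to (4, -4): the line 14x - 4y = 19


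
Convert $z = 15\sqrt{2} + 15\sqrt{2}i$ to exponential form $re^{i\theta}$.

r = |z| = sqrt((15*sqrt(2))^2 + (15*sqrt(2))^2) = sqrt(450 + 450) = sqrt(900) = 30
θ = arctan(b/a) = arctan(21.2132/21.2132) (quadrant-adjusted) = 45° = π/4
z = 30e^(i*π/4)


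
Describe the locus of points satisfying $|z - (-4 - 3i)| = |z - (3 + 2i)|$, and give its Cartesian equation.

|z - z1| = |z - z2| means z is equidistant from z1 and z2,
i.e. the perpendicular bisector of the segment from (-4, -3) to (3, 2) (midpoint (-1/2, -1/2)).
With z = x + yi, square both sides:
(x - (-4))^2 + (y - (-3))^2 = (x - 3)^2 + (y - 2)^2
The x^2 and y^2 terms cancel: 14x + 10y = 13 - 25 = -12
Simplify: 7x + 5y = -6
Locus: Perpendicular bisector of the segment from (-4, -3) to (3, 2): the line 7x + 5y = -6


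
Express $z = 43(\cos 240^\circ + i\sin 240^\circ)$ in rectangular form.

a = r cos θ = 43 * -1/2 = -43/2
b = r sin θ = 43 * -sqrt(3)/2 = -43*sqrt(3)/2
z = -43/2 - (43*sqrt(3)/2)i


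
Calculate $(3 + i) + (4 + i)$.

(3 + 4) + (1 + 1)i = 7 + 2i


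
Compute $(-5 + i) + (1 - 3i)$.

(-5 + 1) + (1 + (-3))i = -4 - 2i


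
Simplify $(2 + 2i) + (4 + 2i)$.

(2 + 4) + (2 + 2)i = 6 + 4i


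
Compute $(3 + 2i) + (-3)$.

(3 + (-3)) + (2 + 0)i = 2i


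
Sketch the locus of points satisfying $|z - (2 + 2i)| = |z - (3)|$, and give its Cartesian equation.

|z - z1| = |z - z2| means z is equidistant from z1 and z2,
i.e. the perpendicular bisector of the segment from (2, 2) to (3, 0) (midpoint (5/2, 1)).
With z = x + yi, square both sides:
(x - 2)^2 + (y - 2)^2 = (x - 3)^2 + (y - 0)^2
The x^2 and y^2 terms cancel: 2x + (-4)y = 9 - 8 = 1
Simplify: 2x - 4y = 1
Locus: Perpendicular bisector of the segment from (2, 2) to (3, 0): the line 2x - 4y = 1


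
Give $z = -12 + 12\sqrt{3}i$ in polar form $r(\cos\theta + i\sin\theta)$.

r = |z| = sqrt(a^2 + b^2) = sqrt((-12)^2 + (12*sqrt(3))^2) = sqrt(144 + 432) = sqrt(576) = 24
θ = arctan(b/a) = arctan(20.7846/-12) (quadrant-adjusted) = 120°
z = 24(cos 120° + i sin 120°)
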